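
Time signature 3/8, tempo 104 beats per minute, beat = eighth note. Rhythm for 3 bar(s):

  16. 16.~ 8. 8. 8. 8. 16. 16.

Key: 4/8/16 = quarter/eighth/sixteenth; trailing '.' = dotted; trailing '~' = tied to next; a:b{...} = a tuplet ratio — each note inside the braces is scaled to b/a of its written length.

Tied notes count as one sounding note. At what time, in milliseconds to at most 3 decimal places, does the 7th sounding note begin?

1. 0.0ms @ 0 + 432.692ms (3/4)
2. 432.692ms @ 3/4 + 1298.077ms (9/4)
3. 1730.769ms @ 3 + 865.385ms (3/2)
4. 2596.154ms @ 9/2 + 865.385ms (3/2)
5. 3461.538ms @ 6 + 865.385ms (3/2)
6. 4326.923ms @ 15/2 + 432.692ms (3/4)
7. 4759.615ms @ 33/4 + 432.692ms (3/4)

note 7 onset = 33/4b = 4759.615ms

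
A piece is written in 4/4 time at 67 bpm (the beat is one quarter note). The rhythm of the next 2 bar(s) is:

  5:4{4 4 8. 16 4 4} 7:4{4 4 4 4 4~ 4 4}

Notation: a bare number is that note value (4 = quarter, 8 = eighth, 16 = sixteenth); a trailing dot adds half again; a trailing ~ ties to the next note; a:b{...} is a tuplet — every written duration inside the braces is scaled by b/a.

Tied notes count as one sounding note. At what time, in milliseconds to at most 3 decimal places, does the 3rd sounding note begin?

note 3 onset = 8/5b = 1432.836ms

1. 0.0ms @ 0 + 716.418ms (4/5)
2. 716.418ms @ 4/5 + 716.418ms (4/5)
3. 1432.836ms @ 8/5 + 537.313ms (3/5)
4. 1970.149ms @ 11/5 + 179.104ms (1/5)
5. 2149.254ms @ 12/5 + 716.418ms (4/5)
6. 2865.672ms @ 16/5 + 716.418ms (4/5)
7. 3582.09ms @ 4 + 511.727ms (4/7)
8. 4093.817ms @ 32/7 + 511.727ms (4/7)
9. 4605.544ms @ 36/7 + 511.727ms (4/7)
10. 5117.271ms @ 40/7 + 511.727ms (4/7)
11. 5628.998ms @ 44/7 + 1023.454ms (8/7)
12. 6652.452ms @ 52/7 + 511.727ms (4/7)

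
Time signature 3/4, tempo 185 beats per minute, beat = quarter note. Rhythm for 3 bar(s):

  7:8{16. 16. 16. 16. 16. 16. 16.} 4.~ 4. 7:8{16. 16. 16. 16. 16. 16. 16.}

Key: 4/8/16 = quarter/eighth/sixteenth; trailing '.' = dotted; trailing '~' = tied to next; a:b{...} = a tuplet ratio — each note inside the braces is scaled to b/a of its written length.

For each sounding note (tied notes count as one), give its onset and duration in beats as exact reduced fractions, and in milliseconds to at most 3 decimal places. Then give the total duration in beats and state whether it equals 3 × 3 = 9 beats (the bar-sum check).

1) 0.0ms=0b +138.996ms=3/7b
2) 138.996ms=3/7b +138.996ms=3/7b
3) 277.992ms=6/7b +138.996ms=3/7b
4) 416.988ms=9/7b +138.996ms=3/7b
5) 555.985ms=12/7b +138.996ms=3/7b
6) 694.981ms=15/7b +138.996ms=3/7b
7) 833.977ms=18/7b +138.996ms=3/7b
8) 972.973ms=3b +972.973ms=3b
9) 1945.946ms=6b +138.996ms=3/7b
10) 2084.942ms=45/7b +138.996ms=3/7b
11) 2223.938ms=48/7b +138.996ms=3/7b
12) 2362.934ms=51/7b +138.996ms=3/7b
13) 2501.931ms=54/7b +138.996ms=3/7b
14) 2640.927ms=57/7b +138.996ms=3/7b
15) 2779.923ms=60/7b +138.996ms=3/7b
Σ=9b of 9 (185bpm 3/4) — PASS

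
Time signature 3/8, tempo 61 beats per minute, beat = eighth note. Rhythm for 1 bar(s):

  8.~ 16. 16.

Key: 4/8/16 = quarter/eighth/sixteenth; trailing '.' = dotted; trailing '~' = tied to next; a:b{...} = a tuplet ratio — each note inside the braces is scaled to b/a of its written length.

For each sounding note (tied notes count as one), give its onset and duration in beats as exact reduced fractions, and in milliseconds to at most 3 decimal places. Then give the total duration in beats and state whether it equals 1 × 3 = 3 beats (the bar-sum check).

1) 0.0ms=0b +2213.115ms=9/4b
2) 2213.115ms=9/4b +737.705ms=3/4b
Σ=3b of 3 (61bpm 3/8) — PASS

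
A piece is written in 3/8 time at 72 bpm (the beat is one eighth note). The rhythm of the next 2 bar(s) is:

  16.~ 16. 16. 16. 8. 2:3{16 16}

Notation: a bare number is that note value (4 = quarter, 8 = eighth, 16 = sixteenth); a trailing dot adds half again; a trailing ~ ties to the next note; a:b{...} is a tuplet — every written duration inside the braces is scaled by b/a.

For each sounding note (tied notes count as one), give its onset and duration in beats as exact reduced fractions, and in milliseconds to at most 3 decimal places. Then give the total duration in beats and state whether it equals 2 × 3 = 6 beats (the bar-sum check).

1) 0.0ms=0b +1250.0ms=3/2b
2) 1250.0ms=3/2b +625.0ms=3/4b
3) 1875.0ms=9/4b +625.0ms=3/4b
4) 2500.0ms=3b +1250.0ms=3/2b
5) 3750.0ms=9/2b +625.0ms=3/4b
6) 4375.0ms=21/4b +625.0ms=3/4b
Σ=6b of 6 (72bpm 3/8) — PASS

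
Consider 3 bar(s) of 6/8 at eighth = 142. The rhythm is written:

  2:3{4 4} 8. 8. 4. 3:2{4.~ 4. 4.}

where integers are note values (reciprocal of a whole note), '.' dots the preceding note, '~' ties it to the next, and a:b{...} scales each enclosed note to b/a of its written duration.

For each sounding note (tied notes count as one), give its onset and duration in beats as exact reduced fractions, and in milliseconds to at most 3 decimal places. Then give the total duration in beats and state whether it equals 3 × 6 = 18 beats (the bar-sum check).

1) 0.0ms=0b +1267.606ms=3b
2) 1267.606ms=3b +1267.606ms=3b
3) 2535.211ms=6b +633.803ms=3/2b
4) 3169.014ms=15/2b +633.803ms=3/2b
5) 3802.817ms=9b +1267.606ms=3b
6) 5070.423ms=12b +1690.141ms=4b
7) 6760.563ms=16b +845.07ms=2b
Σ=18b of 18 (142bpm 6/8) — PASS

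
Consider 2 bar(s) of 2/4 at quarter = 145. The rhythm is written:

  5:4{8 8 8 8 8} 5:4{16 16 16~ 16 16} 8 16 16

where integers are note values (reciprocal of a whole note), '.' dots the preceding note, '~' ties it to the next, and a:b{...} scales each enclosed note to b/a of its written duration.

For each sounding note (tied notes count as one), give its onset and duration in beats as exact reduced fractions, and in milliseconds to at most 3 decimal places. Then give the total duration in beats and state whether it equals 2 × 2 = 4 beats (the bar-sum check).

1) 0.0ms=0b +165.517ms=2/5b
2) 165.517ms=2/5b +165.517ms=2/5b
3) 331.034ms=4/5b +165.517ms=2/5b
4) 496.552ms=6/5b +165.517ms=2/5b
5) 662.069ms=8/5b +165.517ms=2/5b
6) 827.586ms=2b +82.759ms=1/5b
7) 910.345ms=11/5b +82.759ms=1/5b
8) 993.103ms=12/5b +165.517ms=2/5b
9) 1158.621ms=14/5b +82.759ms=1/5b
10) 1241.379ms=3b +206.897ms=1/2b
11) 1448.276ms=7/2b +103.448ms=1/4b
12) 1551.724ms=15/4b +103.448ms=1/4b
Σ=4b of 4 (145bpm 2/4) — PASS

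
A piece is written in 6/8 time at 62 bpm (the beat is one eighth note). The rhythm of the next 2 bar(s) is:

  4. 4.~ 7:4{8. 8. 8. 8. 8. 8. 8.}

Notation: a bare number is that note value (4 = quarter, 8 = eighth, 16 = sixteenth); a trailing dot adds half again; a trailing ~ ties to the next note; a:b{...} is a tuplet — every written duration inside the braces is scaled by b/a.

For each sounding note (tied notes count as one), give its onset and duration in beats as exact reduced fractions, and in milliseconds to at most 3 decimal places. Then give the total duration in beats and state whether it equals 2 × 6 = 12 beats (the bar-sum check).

1) 0.0ms=0b +2903.226ms=3b
2) 2903.226ms=3b +3732.719ms=27/7b
3) 6635.945ms=48/7b +829.493ms=6/7b
4) 7465.438ms=54/7b +829.493ms=6/7b
5) 8294.931ms=60/7b +829.493ms=6/7b
6) 9124.424ms=66/7b +829.493ms=6/7b
7) 9953.917ms=72/7b +829.493ms=6/7b
8) 10783.41ms=78/7b +829.493ms=6/7b
Σ=12b of 12 (62bpm 6/8) — PASS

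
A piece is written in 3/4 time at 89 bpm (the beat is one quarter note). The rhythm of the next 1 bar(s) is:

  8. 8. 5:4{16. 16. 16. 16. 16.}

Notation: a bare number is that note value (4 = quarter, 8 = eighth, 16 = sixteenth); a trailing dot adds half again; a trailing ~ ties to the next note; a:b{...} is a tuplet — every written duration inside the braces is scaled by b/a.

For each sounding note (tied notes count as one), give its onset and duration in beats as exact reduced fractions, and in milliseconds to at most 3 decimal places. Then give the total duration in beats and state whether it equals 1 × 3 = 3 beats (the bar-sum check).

1) 0.0ms=0b +505.618ms=3/4b
2) 505.618ms=3/4b +505.618ms=3/4b
3) 1011.236ms=3/2b +202.247ms=3/10b
4) 1213.483ms=9/5b +202.247ms=3/10b
5) 1415.73ms=21/10b +202.247ms=3/10b
6) 1617.978ms=12/5b +202.247ms=3/10b
7) 1820.225ms=27/10b +202.247ms=3/10b
Σ=3b of 3 (89bpm 3/4) — PASS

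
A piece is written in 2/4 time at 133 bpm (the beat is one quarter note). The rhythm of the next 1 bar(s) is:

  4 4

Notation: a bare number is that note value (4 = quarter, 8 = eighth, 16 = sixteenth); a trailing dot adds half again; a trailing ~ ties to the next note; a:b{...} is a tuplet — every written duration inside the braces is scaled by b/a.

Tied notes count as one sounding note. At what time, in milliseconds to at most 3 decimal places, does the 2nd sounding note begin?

note 2 onset = 1b = 451.128ms

1. 0.0ms @ 0 + 451.128ms (1)
2. 451.128ms @ 1 + 451.128ms (1)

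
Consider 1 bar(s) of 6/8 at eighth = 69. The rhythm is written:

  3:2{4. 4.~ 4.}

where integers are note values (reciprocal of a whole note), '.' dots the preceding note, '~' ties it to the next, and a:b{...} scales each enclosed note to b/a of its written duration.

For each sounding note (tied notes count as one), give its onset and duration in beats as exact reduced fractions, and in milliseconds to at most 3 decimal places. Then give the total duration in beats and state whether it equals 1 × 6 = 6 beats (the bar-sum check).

1) 0.0ms=0b +1739.13ms=2b
2) 1739.13ms=2b +3478.261ms=4b
Σ=6b of 6 (69bpm 6/8) — PASS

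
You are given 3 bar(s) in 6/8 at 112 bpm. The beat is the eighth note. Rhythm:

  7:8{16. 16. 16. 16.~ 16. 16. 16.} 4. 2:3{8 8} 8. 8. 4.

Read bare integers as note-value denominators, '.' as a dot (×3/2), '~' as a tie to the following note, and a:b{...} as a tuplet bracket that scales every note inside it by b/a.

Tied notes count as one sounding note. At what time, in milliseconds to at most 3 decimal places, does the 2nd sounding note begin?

note 2 onset = 6/7b = 459.184ms

1. 0.0ms @ 0 + 459.184ms (6/7)
2. 459.184ms @ 6/7 + 459.184ms (6/7)
3. 918.367ms @ 12/7 + 459.184ms (6/7)
4. 1377.551ms @ 18/7 + 918.367ms (12/7)
5. 2295.918ms @ 30/7 + 459.184ms (6/7)
6. 2755.102ms @ 36/7 + 459.184ms (6/7)
7. 3214.286ms @ 6 + 1607.143ms (3)
8. 4821.429ms @ 9 + 803.571ms (3/2)
9. 5625.0ms @ 21/2 + 803.571ms (3/2)
10. 6428.571ms @ 12 + 803.571ms (3/2)
11. 7232.143ms @ 27/2 + 803.571ms (3/2)
12. 8035.714ms @ 15 + 1607.143ms (3)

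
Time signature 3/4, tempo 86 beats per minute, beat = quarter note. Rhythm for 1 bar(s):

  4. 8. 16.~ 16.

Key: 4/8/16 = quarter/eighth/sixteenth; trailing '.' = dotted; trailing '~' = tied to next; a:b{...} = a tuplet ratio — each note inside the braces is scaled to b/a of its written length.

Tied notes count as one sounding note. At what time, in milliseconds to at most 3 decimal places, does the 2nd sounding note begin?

note 2 onset = 3/2b = 1046.512ms

1. 0.0ms @ 0 + 1046.512ms (3/2)
2. 1046.512ms @ 3/2 + 523.256ms (3/4)
3. 1569.767ms @ 9/4 + 523.256ms (3/4)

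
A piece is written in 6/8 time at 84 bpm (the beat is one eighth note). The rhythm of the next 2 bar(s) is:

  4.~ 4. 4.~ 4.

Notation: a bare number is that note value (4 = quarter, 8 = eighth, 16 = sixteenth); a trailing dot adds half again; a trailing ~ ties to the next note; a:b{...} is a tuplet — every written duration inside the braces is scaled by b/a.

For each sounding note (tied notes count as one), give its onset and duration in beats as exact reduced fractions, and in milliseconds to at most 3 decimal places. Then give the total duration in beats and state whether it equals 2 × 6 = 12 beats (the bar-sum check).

1) 0.0ms=0b +4285.714ms=6b
2) 4285.714ms=6b +4285.714ms=6b
Σ=12b of 12 (84bpm 6/8) — PASS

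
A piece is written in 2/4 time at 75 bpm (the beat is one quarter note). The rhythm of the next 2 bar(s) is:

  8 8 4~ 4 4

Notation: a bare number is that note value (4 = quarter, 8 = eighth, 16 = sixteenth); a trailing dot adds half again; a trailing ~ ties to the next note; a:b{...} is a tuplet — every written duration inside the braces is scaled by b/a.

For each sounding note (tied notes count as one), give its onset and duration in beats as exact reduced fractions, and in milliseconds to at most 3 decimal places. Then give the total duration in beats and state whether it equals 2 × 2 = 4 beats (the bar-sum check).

1) 0.0ms=0b +400.0ms=1/2b
2) 400.0ms=1/2b +400.0ms=1/2b
3) 800.0ms=1b +1600.0ms=2b
4) 2400.0ms=3b +800.0ms=1b
Σ=4b of 4 (75bpm 2/4) — PASS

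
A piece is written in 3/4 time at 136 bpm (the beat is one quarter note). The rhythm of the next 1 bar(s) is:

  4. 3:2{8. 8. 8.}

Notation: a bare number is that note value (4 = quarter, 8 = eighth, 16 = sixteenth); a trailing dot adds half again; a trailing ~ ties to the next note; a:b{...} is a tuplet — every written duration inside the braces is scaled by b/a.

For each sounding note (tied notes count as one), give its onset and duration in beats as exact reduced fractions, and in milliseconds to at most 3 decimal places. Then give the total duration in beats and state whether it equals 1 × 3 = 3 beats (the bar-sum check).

1) 0.0ms=0b +661.765ms=3/2b
2) 661.765ms=3/2b +220.588ms=1/2b
3) 882.353ms=2b +220.588ms=1/2b
4) 1102.941ms=5/2b +220.588ms=1/2b
Σ=3b of 3 (136bpm 3/4) — PASS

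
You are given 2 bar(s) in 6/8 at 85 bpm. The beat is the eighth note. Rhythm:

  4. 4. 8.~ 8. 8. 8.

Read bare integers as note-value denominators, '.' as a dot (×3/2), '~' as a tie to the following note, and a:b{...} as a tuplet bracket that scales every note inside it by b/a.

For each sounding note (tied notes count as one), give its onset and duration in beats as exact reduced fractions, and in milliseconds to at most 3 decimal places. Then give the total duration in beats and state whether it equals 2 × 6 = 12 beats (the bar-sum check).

1) 0.0ms=0b +2117.647ms=3b
2) 2117.647ms=3b +2117.647ms=3b
3) 4235.294ms=6b +2117.647ms=3b
4) 6352.941ms=9b +1058.824ms=3/2b
5) 7411.765ms=21/2b +1058.824ms=3/2b
Σ=12b of 12 (85bpm 6/8) — PASS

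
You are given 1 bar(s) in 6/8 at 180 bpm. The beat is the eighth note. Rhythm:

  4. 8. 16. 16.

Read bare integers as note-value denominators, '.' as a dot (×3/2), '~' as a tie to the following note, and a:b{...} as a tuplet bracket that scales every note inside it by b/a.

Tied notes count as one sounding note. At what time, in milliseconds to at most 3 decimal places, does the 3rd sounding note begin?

note 3 onset = 9/2b = 1500.0ms

1. 0.0ms @ 0 + 1000.0ms (3)
2. 1000.0ms @ 3 + 500.0ms (3/2)
3. 1500.0ms @ 9/2 + 250.0ms (3/4)
4. 1750.0ms @ 21/4 + 250.0ms (3/4)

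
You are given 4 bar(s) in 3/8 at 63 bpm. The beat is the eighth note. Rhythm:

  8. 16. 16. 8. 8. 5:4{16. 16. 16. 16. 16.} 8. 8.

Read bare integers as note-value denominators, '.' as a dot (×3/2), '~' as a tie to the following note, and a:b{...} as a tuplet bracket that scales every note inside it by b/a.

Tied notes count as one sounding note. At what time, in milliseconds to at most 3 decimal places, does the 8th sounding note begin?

note 8 onset = 36/5b = 6857.143ms

1. 0.0ms @ 0 + 1428.571ms (3/2)
2. 1428.571ms @ 3/2 + 714.286ms (3/4)
3. 2142.857ms @ 9/4 + 714.286ms (3/4)
4. 2857.143ms @ 3 + 1428.571ms (3/2)
5. 4285.714ms @ 9/2 + 1428.571ms (3/2)
6. 5714.286ms @ 6 + 571.429ms (3/5)
7. 6285.714ms @ 33/5 + 571.429ms (3/5)
8. 6857.143ms @ 36/5 + 571.429ms (3/5)
9. 7428.571ms @ 39/5 + 571.429ms (3/5)
10. 8000.0ms @ 42/5 + 571.429ms (3/5)
11. 8571.429ms @ 9 + 1428.571ms (3/2)
12. 10000.0ms @ 21/2 + 1428.571ms (3/2)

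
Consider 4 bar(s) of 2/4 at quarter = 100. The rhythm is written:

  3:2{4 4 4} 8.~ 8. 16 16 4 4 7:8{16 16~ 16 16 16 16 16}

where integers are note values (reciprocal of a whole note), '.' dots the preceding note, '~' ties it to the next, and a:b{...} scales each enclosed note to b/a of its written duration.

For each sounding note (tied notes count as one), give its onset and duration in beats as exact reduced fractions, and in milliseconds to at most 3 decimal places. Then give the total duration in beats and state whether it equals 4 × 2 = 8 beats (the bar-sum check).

1) 0.0ms=0b +400.0ms=2/3b
2) 400.0ms=2/3b +400.0ms=2/3b
3) 800.0ms=4/3b +400.0ms=2/3b
4) 1200.0ms=2b +900.0ms=3/2b
5) 2100.0ms=7/2b +150.0ms=1/4b
6) 2250.0ms=15/4b +150.0ms=1/4b
7) 2400.0ms=4b +600.0ms=1b
8) 3000.0ms=5b +600.0ms=1b
9) 3600.0ms=6b +171.429ms=2/7b
10) 3771.429ms=44/7b +342.857ms=4/7b
11) 4114.286ms=48/7b +171.429ms=2/7b
12) 4285.714ms=50/7b +171.429ms=2/7b
13) 4457.143ms=52/7b +171.429ms=2/7b
14) 4628.571ms=54/7b +171.429ms=2/7b
Σ=8b of 8 (100bpm 2/4) — PASS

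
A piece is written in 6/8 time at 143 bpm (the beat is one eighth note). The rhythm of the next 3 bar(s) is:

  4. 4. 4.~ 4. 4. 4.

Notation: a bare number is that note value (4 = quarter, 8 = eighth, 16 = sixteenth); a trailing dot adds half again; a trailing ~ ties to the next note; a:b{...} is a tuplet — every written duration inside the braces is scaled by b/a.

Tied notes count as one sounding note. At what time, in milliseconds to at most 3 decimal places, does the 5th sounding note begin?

1. 0.0ms @ 0 + 1258.741ms (3)
2. 1258.741ms @ 3 + 1258.741ms (3)
3. 2517.483ms @ 6 + 2517.483ms (6)
4. 5034.965ms @ 12 + 1258.741ms (3)
5. 6293.706ms @ 15 + 1258.741ms (3)

note 5 onset = 15b = 6293.706ms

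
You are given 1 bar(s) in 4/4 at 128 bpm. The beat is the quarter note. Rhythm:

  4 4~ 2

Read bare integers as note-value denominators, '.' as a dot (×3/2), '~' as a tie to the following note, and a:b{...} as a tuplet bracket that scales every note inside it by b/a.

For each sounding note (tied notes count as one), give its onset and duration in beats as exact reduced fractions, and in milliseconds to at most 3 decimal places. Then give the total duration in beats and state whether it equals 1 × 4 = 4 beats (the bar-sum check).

1) 0.0ms=0b +468.75ms=1b
2) 468.75ms=1b +1406.25ms=3b
Σ=4b of 4 (128bpm 4/4) — PASS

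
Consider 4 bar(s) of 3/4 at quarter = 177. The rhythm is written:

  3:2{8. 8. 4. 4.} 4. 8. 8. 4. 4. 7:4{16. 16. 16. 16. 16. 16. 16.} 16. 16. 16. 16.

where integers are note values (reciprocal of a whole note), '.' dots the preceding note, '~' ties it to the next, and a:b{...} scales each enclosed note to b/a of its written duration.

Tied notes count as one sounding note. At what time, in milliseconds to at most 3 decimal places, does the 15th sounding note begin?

1. 0.0ms @ 0 + 169.492ms (1/2)
2. 169.492ms @ 1/2 + 169.492ms (1/2)
3. 338.983ms @ 1 + 338.983ms (1)
4. 677.966ms @ 2 + 338.983ms (1)
5. 1016.949ms @ 3 + 508.475ms (3/2)
6. 1525.424ms @ 9/2 + 254.237ms (3/4)
7. 1779.661ms @ 21/4 + 254.237ms (3/4)
8. 2033.898ms @ 6 + 508.475ms (3/2)
9. 2542.373ms @ 15/2 + 508.475ms (3/2)
10. 3050.847ms @ 9 + 72.639ms (3/14)
11. 3123.487ms @ 129/14 + 72.639ms (3/14)
12. 3196.126ms @ 66/7 + 72.639ms (3/14)
13. 3268.765ms @ 135/14 + 72.639ms (3/14)
14. 3341.404ms @ 69/7 + 72.639ms (3/14)
15. 3414.044ms @ 141/14 + 72.639ms (3/14)
16. 3486.683ms @ 72/7 + 72.639ms (3/14)
17. 3559.322ms @ 21/2 + 127.119ms (3/8)
18. 3686.441ms @ 87/8 + 127.119ms (3/8)
19. 3813.559ms @ 45/4 + 127.119ms (3/8)
20. 3940.678ms @ 93/8 + 127.119ms (3/8)

note 15 onset = 141/14b = 3414.044ms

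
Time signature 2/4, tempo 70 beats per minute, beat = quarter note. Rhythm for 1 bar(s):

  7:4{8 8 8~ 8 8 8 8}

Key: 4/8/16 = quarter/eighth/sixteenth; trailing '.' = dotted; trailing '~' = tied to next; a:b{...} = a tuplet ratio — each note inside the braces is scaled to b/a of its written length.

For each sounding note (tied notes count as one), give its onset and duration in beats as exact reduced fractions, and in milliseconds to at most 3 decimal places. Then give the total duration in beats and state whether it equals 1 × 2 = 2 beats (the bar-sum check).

1) 0.0ms=0b +244.898ms=2/7b
2) 244.898ms=2/7b +244.898ms=2/7b
3) 489.796ms=4/7b +489.796ms=4/7b
4) 979.592ms=8/7b +244.898ms=2/7b
5) 1224.49ms=10/7b +244.898ms=2/7b
6) 1469.388ms=12/7b +244.898ms=2/7b
Σ=2b of 2 (70bpm 2/4) — PASS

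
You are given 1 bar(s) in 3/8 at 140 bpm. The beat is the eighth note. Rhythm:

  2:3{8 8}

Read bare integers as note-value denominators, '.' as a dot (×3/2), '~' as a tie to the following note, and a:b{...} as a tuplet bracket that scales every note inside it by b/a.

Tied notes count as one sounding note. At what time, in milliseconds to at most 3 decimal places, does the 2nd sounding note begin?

note 2 onset = 3/2b = 642.857ms

1. 0.0ms @ 0 + 642.857ms (3/2)
2. 642.857ms @ 3/2 + 642.857ms (3/2)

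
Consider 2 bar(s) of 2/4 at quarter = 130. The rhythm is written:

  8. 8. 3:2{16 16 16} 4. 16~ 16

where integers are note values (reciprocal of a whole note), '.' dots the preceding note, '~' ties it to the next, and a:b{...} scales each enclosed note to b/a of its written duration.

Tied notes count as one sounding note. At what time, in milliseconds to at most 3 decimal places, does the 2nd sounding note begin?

1. 0.0ms @ 0 + 346.154ms (3/4)
2. 346.154ms @ 3/4 + 346.154ms (3/4)
3. 692.308ms @ 3/2 + 76.923ms (1/6)
4. 769.231ms @ 5/3 + 76.923ms (1/6)
5. 846.154ms @ 11/6 + 76.923ms (1/6)
6. 923.077ms @ 2 + 692.308ms (3/2)
7. 1615.385ms @ 7/2 + 230.769ms (1/2)

note 2 onset = 3/4b = 346.154ms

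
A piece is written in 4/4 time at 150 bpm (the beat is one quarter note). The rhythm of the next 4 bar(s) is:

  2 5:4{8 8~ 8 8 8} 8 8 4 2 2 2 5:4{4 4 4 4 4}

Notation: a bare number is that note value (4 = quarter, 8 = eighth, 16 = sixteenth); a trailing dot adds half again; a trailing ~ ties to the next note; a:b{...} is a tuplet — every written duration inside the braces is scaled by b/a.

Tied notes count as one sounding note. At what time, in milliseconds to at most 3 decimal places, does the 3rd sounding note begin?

1. 0.0ms @ 0 + 800.0ms (2)
2. 800.0ms @ 2 + 160.0ms (2/5)
3. 960.0ms @ 12/5 + 320.0ms (4/5)
4. 1280.0ms @ 16/5 + 160.0ms (2/5)
5. 1440.0ms @ 18/5 + 160.0ms (2/5)
6. 1600.0ms @ 4 + 200.0ms (1/2)
7. 1800.0ms @ 9/2 + 200.0ms (1/2)
8. 2000.0ms @ 5 + 400.0ms (1)
9. 2400.0ms @ 6 + 800.0ms (2)
10. 3200.0ms @ 8 + 800.0ms (2)
11. 4000.0ms @ 10 + 800.0ms (2)
12. 4800.0ms @ 12 + 320.0ms (4/5)
13. 5120.0ms @ 64/5 + 320.0ms (4/5)
14. 5440.0ms @ 68/5 + 320.0ms (4/5)
15. 5760.0ms @ 72/5 + 320.0ms (4/5)
16. 6080.0ms @ 76/5 + 320.0ms (4/5)

note 3 onset = 12/5b = 960.0ms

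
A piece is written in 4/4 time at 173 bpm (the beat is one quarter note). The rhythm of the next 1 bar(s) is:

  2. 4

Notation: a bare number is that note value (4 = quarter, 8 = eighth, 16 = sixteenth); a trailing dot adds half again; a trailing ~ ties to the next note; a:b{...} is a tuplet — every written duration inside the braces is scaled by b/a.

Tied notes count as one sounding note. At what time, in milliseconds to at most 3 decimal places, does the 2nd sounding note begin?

1. 0.0ms @ 0 + 1040.462ms (3)
2. 1040.462ms @ 3 + 346.821ms (1)

note 2 onset = 3b = 1040.462ms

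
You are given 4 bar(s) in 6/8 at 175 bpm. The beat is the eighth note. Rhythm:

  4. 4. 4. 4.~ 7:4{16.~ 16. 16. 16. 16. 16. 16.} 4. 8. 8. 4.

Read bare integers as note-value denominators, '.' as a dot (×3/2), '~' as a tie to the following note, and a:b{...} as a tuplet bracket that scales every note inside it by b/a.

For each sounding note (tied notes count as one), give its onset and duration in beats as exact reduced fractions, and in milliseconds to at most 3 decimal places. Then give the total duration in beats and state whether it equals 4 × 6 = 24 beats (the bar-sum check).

1) 0.0ms=0b +1028.571ms=3b
2) 1028.571ms=3b +1028.571ms=3b
3) 2057.143ms=6b +1028.571ms=3b
4) 3085.714ms=9b +1322.449ms=27/7b
5) 4408.163ms=90/7b +146.939ms=3/7b
6) 4555.102ms=93/7b +146.939ms=3/7b
7) 4702.041ms=96/7b +146.939ms=3/7b
8) 4848.98ms=99/7b +146.939ms=3/7b
9) 4995.918ms=102/7b +146.939ms=3/7b
10) 5142.857ms=15b +1028.571ms=3b
11) 6171.429ms=18b +514.286ms=3/2b
12) 6685.714ms=39/2b +514.286ms=3/2b
13) 7200.0ms=21b +1028.571ms=3b
Σ=24b of 24 (175bpm 6/8) — PASS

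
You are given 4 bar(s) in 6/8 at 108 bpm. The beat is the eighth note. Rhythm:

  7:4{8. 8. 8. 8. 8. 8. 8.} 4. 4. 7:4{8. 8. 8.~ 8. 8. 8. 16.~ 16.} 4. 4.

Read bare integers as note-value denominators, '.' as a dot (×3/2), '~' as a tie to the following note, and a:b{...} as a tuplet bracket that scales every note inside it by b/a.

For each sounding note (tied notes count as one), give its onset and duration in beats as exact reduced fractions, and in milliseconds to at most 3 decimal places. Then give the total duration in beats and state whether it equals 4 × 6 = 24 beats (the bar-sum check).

1) 0.0ms=0b +476.19ms=6/7b
2) 476.19ms=6/7b +476.19ms=6/7b
3) 952.381ms=12/7b +476.19ms=6/7b
4) 1428.571ms=18/7b +476.19ms=6/7b
5) 1904.762ms=24/7b +476.19ms=6/7b
6) 2380.952ms=30/7b +476.19ms=6/7b
7) 2857.143ms=36/7b +476.19ms=6/7b
8) 3333.333ms=6b +1666.667ms=3b
9) 5000.0ms=9b +1666.667ms=3b
10) 6666.667ms=12b +476.19ms=6/7b
11) 7142.857ms=90/7b +476.19ms=6/7b
12) 7619.048ms=96/7b +952.381ms=12/7b
13) 8571.429ms=108/7b +476.19ms=6/7b
14) 9047.619ms=114/7b +476.19ms=6/7b
15) 9523.81ms=120/7b +476.19ms=6/7b
16) 10000.0ms=18b +1666.667ms=3b
17) 11666.667ms=21b +1666.667ms=3b
Σ=24b of 24 (108bpm 6/8) — PASS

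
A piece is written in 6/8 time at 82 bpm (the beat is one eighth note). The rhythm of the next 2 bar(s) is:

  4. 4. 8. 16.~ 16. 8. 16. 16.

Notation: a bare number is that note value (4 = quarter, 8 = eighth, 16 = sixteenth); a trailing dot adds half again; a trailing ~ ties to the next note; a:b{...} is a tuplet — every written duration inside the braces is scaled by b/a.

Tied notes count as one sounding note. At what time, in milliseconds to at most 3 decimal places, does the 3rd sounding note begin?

1. 0.0ms @ 0 + 2195.122ms (3)
2. 2195.122ms @ 3 + 2195.122ms (3)
3. 4390.244ms @ 6 + 1097.561ms (3/2)
4. 5487.805ms @ 15/2 + 1097.561ms (3/2)
5. 6585.366ms @ 9 + 1097.561ms (3/2)
6. 7682.927ms @ 21/2 + 548.78ms (3/4)
7. 8231.707ms @ 45/4 + 548.78ms (3/4)

note 3 onset = 6b = 4390.244ms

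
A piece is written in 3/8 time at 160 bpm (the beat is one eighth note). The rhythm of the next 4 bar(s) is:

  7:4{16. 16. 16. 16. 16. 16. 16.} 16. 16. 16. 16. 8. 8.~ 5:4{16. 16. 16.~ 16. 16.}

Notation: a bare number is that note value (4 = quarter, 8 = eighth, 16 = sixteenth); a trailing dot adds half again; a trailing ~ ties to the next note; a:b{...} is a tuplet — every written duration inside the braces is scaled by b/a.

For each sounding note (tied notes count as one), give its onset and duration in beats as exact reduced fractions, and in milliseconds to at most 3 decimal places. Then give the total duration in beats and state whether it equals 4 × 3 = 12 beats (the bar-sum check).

1) 0.0ms=0b +160.714ms=3/7b
2) 160.714ms=3/7b +160.714ms=3/7b
3) 321.429ms=6/7b +160.714ms=3/7b
4) 482.143ms=9/7b +160.714ms=3/7b
5) 642.857ms=12/7b +160.714ms=3/7b
6) 803.571ms=15/7b +160.714ms=3/7b
7) 964.286ms=18/7b +160.714ms=3/7b
8) 1125.0ms=3b +281.25ms=3/4b
9) 1406.25ms=15/4b +281.25ms=3/4b
10) 1687.5ms=9/2b +281.25ms=3/4b
11) 1968.75ms=21/4b +281.25ms=3/4b
12) 2250.0ms=6b +562.5ms=3/2b
13) 2812.5ms=15/2b +787.5ms=21/10b
14) 3600.0ms=48/5b +225.0ms=3/5b
15) 3825.0ms=51/5b +450.0ms=6/5b
16) 4275.0ms=57/5b +225.0ms=3/5b
Σ=12b of 12 (160bpm 3/8) — PASS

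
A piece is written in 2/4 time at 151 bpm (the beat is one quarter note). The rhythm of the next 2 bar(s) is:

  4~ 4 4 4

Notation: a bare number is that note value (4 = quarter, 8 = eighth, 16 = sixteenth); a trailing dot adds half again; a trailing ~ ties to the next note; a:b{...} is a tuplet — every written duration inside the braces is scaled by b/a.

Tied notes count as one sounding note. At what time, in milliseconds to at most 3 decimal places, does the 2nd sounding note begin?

note 2 onset = 2b = 794.702ms

1. 0.0ms @ 0 + 794.702ms (2)
2. 794.702ms @ 2 + 397.351ms (1)
3. 1192.053ms @ 3 + 397.351ms (1)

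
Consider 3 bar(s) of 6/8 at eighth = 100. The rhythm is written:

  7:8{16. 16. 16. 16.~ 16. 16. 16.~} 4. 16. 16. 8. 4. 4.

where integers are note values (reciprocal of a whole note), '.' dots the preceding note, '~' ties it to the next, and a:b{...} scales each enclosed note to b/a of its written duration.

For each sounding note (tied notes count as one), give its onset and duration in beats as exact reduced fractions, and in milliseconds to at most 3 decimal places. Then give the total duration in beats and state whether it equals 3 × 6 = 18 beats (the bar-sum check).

1) 0.0ms=0b +514.286ms=6/7b
2) 514.286ms=6/7b +514.286ms=6/7b
3) 1028.571ms=12/7b +514.286ms=6/7b
4) 1542.857ms=18/7b +1028.571ms=12/7b
5) 2571.429ms=30/7b +514.286ms=6/7b
6) 3085.714ms=36/7b +2314.286ms=27/7b
7) 5400.0ms=9b +450.0ms=3/4b
8) 5850.0ms=39/4b +450.0ms=3/4b
9) 6300.0ms=21/2b +900.0ms=3/2b
10) 7200.0ms=12b +1800.0ms=3b
11) 9000.0ms=15b +1800.0ms=3b
Σ=18b of 18 (100bpm 6/8) — PASS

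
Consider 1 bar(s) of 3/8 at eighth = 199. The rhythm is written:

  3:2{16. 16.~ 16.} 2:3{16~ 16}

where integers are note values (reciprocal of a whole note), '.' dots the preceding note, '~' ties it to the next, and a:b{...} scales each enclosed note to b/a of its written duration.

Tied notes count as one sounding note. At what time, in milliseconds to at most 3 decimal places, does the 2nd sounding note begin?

1. 0.0ms @ 0 + 150.754ms (1/2)
2. 150.754ms @ 1/2 + 301.508ms (1)
3. 452.261ms @ 3/2 + 452.261ms (3/2)

note 2 onset = 1/2b = 150.754ms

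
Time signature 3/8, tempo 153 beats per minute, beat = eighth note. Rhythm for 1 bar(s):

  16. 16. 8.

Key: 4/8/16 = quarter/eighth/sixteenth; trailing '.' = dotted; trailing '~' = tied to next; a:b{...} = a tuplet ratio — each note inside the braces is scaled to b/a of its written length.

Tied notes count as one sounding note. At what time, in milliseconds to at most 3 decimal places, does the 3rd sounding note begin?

1. 0.0ms @ 0 + 294.118ms (3/4)
2. 294.118ms @ 3/4 + 294.118ms (3/4)
3. 588.235ms @ 3/2 + 588.235ms (3/2)

note 3 onset = 3/2b = 588.235ms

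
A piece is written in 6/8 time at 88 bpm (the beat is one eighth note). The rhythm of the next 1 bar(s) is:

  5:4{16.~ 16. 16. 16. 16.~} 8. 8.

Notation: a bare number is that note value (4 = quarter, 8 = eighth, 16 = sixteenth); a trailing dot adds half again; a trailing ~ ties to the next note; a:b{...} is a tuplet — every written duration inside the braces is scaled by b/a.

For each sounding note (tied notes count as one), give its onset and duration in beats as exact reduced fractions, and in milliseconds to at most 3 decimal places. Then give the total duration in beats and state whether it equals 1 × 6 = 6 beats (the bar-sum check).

1) 0.0ms=0b +818.182ms=6/5b
2) 818.182ms=6/5b +409.091ms=3/5b
3) 1227.273ms=9/5b +409.091ms=3/5b
4) 1636.364ms=12/5b +1431.818ms=21/10b
5) 3068.182ms=9/2b +1022.727ms=3/2b
Σ=6b of 6 (88bpm 6/8) — PASS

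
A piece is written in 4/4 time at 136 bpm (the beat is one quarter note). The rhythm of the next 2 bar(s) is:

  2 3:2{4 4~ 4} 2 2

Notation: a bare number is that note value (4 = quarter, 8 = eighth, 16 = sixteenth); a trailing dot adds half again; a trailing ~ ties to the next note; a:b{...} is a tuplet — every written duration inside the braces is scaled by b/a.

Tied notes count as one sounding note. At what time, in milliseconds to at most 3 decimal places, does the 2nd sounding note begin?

note 2 onset = 2b = 882.353ms

1. 0.0ms @ 0 + 882.353ms (2)
2. 882.353ms @ 2 + 294.118ms (2/3)
3. 1176.471ms @ 8/3 + 588.235ms (4/3)
4. 1764.706ms @ 4 + 882.353ms (2)
5. 2647.059ms @ 6 + 882.353ms (2)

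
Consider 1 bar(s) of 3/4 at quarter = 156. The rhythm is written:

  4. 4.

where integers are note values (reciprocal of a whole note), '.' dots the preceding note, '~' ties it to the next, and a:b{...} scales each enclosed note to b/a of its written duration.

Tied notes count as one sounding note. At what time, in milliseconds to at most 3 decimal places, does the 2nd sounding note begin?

1. 0.0ms @ 0 + 576.923ms (3/2)
2. 576.923ms @ 3/2 + 576.923ms (3/2)

note 2 onset = 3/2b = 576.923ms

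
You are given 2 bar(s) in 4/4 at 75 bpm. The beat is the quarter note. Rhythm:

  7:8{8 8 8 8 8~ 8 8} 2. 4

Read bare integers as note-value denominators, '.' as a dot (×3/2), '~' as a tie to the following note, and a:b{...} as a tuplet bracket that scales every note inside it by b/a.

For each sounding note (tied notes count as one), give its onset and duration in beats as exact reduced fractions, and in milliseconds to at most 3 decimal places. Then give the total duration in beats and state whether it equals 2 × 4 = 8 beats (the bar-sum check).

1) 0.0ms=0b +457.143ms=4/7b
2) 457.143ms=4/7b +457.143ms=4/7b
3) 914.286ms=8/7b +457.143ms=4/7b
4) 1371.429ms=12/7b +457.143ms=4/7b
5) 1828.571ms=16/7b +914.286ms=8/7b
6) 2742.857ms=24/7b +457.143ms=4/7b
7) 3200.0ms=4b +2400.0ms=3b
8) 5600.0ms=7b +800.0ms=1b
Σ=8b of 8 (75bpm 4/4) — PASS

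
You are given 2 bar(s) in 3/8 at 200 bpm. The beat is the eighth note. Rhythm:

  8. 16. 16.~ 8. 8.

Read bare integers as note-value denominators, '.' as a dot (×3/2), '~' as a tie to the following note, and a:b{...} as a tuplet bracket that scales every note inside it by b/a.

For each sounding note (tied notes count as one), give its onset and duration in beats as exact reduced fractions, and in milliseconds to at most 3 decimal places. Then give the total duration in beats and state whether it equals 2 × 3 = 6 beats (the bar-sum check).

1) 0.0ms=0b +450.0ms=3/2b
2) 450.0ms=3/2b +225.0ms=3/4b
3) 675.0ms=9/4b +675.0ms=9/4b
4) 1350.0ms=9/2b +450.0ms=3/2b
Σ=6b of 6 (200bpm 3/8) — PASS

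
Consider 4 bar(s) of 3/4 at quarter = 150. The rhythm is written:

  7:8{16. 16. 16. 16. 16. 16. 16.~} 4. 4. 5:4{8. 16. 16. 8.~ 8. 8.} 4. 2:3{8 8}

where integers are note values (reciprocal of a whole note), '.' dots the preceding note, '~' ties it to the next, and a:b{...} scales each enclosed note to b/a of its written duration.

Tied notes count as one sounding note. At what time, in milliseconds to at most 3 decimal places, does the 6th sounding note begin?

note 6 onset = 15/7b = 857.143ms

1. 0.0ms @ 0 + 171.429ms (3/7)
2. 171.429ms @ 3/7 + 171.429ms (3/7)
3. 342.857ms @ 6/7 + 171.429ms (3/7)
4. 514.286ms @ 9/7 + 171.429ms (3/7)
5. 685.714ms @ 12/7 + 171.429ms (3/7)
6. 857.143ms @ 15/7 + 171.429ms (3/7)
7. 1028.571ms @ 18/7 + 771.429ms (27/14)
8. 1800.0ms @ 9/2 + 600.0ms (3/2)
9. 2400.0ms @ 6 + 240.0ms (3/5)
10. 2640.0ms @ 33/5 + 120.0ms (3/10)
11. 2760.0ms @ 69/10 + 120.0ms (3/10)
12. 2880.0ms @ 36/5 + 480.0ms (6/5)
13. 3360.0ms @ 42/5 + 240.0ms (3/5)
14. 3600.0ms @ 9 + 600.0ms (3/2)
15. 4200.0ms @ 21/2 + 300.0ms (3/4)
16. 4500.0ms @ 45/4 + 300.0ms (3/4)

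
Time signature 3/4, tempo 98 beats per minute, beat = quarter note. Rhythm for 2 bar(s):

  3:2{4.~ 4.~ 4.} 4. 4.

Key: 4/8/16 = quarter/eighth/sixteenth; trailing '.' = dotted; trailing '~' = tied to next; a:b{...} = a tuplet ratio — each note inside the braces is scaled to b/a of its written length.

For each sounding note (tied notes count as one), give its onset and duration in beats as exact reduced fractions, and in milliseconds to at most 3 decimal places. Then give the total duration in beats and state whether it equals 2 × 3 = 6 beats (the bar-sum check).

1) 0.0ms=0b +1836.735ms=3b
2) 1836.735ms=3b +918.367ms=3/2b
3) 2755.102ms=9/2b +918.367ms=3/2b
Σ=6b of 6 (98bpm 3/4) — PASS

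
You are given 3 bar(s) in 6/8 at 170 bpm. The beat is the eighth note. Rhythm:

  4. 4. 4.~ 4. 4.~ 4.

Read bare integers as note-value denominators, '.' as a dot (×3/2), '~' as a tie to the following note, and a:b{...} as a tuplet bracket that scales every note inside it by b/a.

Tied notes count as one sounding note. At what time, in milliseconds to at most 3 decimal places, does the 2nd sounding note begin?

1. 0.0ms @ 0 + 1058.824ms (3)
2. 1058.824ms @ 3 + 1058.824ms (3)
3. 2117.647ms @ 6 + 2117.647ms (6)
4. 4235.294ms @ 12 + 2117.647ms (6)

note 2 onset = 3b = 1058.824ms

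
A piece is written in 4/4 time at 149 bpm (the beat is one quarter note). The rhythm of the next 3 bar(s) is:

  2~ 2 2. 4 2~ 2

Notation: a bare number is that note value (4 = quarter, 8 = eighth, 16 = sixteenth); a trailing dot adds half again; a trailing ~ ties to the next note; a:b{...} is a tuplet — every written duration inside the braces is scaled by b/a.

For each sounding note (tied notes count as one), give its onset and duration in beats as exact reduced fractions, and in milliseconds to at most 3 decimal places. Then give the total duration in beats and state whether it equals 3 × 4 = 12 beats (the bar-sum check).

1) 0.0ms=0b +1610.738ms=4b
2) 1610.738ms=4b +1208.054ms=3b
3) 2818.792ms=7b +402.685ms=1b
4) 3221.477ms=8b +1610.738ms=4b
Σ=12b of 12 (149bpm 4/4) — PASS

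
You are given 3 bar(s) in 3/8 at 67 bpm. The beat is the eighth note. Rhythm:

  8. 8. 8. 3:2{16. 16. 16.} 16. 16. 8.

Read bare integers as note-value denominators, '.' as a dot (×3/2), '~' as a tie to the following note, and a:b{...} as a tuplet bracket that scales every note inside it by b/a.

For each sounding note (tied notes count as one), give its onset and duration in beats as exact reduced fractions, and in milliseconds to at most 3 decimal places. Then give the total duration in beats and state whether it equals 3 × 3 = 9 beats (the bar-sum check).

1) 0.0ms=0b +1343.284ms=3/2b
2) 1343.284ms=3/2b +1343.284ms=3/2b
3) 2686.567ms=3b +1343.284ms=3/2b
4) 4029.851ms=9/2b +447.761ms=1/2b
5) 4477.612ms=5b +447.761ms=1/2b
6) 4925.373ms=11/2b +447.761ms=1/2b
7) 5373.134ms=6b +671.642ms=3/4b
8) 6044.776ms=27/4b +671.642ms=3/4b
9) 6716.418ms=15/2b +1343.284ms=3/2b
Σ=9b of 9 (67bpm 3/8) — PASS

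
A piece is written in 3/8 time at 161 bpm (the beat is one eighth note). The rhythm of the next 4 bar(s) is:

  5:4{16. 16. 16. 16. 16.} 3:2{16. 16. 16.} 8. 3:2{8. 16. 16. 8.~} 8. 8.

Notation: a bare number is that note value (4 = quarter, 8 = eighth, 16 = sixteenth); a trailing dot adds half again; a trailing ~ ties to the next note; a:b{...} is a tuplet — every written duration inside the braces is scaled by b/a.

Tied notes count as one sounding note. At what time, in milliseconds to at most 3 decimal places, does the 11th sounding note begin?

note 11 onset = 7b = 2608.696ms

1. 0.0ms @ 0 + 223.602ms (3/5)
2. 223.602ms @ 3/5 + 223.602ms (3/5)
3. 447.205ms @ 6/5 + 223.602ms (3/5)
4. 670.807ms @ 9/5 + 223.602ms (3/5)
5. 894.41ms @ 12/5 + 223.602ms (3/5)
6. 1118.012ms @ 3 + 186.335ms (1/2)
7. 1304.348ms @ 7/2 + 186.335ms (1/2)
8. 1490.683ms @ 4 + 186.335ms (1/2)
9. 1677.019ms @ 9/2 + 559.006ms (3/2)
10. 2236.025ms @ 6 + 372.671ms (1)
11. 2608.696ms @ 7 + 186.335ms (1/2)
12. 2795.031ms @ 15/2 + 186.335ms (1/2)
13. 2981.366ms @ 8 + 931.677ms (5/2)
14. 3913.043ms @ 21/2 + 559.006ms (3/2)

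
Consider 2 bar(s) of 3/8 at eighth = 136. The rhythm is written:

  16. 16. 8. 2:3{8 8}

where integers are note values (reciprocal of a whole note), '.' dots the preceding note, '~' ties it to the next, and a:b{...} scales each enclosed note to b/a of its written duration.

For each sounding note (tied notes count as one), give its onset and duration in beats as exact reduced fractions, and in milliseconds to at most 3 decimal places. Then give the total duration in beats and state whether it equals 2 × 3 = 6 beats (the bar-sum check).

1) 0.0ms=0b +330.882ms=3/4b
2) 330.882ms=3/4b +330.882ms=3/4b
3) 661.765ms=3/2b +661.765ms=3/2b
4) 1323.529ms=3b +661.765ms=3/2b
5) 1985.294ms=9/2b +661.765ms=3/2b
Σ=6b of 6 (136bpm 3/8) — PASS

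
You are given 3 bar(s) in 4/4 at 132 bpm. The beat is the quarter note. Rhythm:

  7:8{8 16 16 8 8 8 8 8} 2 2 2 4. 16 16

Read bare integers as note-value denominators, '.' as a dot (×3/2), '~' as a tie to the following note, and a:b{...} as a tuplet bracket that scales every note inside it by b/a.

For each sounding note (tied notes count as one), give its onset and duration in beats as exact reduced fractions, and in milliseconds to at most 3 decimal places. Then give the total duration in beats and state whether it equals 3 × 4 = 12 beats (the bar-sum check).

1) 0.0ms=0b +259.74ms=4/7b
2) 259.74ms=4/7b +129.87ms=2/7b
3) 389.61ms=6/7b +129.87ms=2/7b
4) 519.481ms=8/7b +259.74ms=4/7b
5) 779.221ms=12/7b +259.74ms=4/7b
6) 1038.961ms=16/7b +259.74ms=4/7b
7) 1298.701ms=20/7b +259.74ms=4/7b
8) 1558.442ms=24/7b +259.74ms=4/7b
9) 1818.182ms=4b +909.091ms=2b
10) 2727.273ms=6b +909.091ms=2b
11) 3636.364ms=8b +909.091ms=2b
12) 4545.455ms=10b +681.818ms=3/2b
13) 5227.273ms=23/2b +113.636ms=1/4b
14) 5340.909ms=47/4b +113.636ms=1/4b
Σ=12b of 12 (132bpm 4/4) — PASS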